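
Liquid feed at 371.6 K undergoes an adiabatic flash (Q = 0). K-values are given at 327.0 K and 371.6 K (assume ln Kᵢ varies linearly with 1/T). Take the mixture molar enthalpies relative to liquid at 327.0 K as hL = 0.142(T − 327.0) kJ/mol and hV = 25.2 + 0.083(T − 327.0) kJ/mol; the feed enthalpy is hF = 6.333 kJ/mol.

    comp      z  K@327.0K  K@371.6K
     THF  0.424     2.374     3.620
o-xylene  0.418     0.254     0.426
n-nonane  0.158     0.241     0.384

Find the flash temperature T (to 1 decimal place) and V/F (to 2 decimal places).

T = 334.1 K, V/F = 0.21

Adiabatic flash: solve Rachford–Rice at each trial T, then check hF = ψ·hV(T) + (1−ψ)·hL(T).
  T = 327.0 K: K = (2.374, 0.254, 0.241), RR gives ψ = 0.146, H_out = 3.690 kJ/mol
  T = 371.6 K: K = (3.620, 0.426, 0.384), RR gives ψ = 0.504, H_out = 17.707 kJ/mol
  T = 349.3 K: K = (2.971, 0.334, 0.309), RR gives ψ = 0.338, H_out = 11.242 kJ/mol
  T = 338.1 K: K = (2.664, 0.293, 0.274), RR gives ψ = 0.249, H_out = 7.686 kJ/mol
  T = 332.6 K: K = (2.519, 0.273, 0.257), RR gives ψ = 0.201, H_out = 5.783 kJ/mol
  T = 335.4 K: K = (2.592, 0.283, 0.266), RR gives ψ = 0.226, H_out = 6.768 kJ/mol
  T = 334.0 K: K = (2.555, 0.278, 0.261), RR gives ψ = 0.213, H_out = 6.280 kJ/mol
  T = 334.7 K: K = (2.574, 0.280, 0.264), RR gives ψ = 0.220, H_out = 6.526 kJ/mol
  T = 334.4 K: K = (2.566, 0.279, 0.263), RR gives ψ = 0.217, H_out = 6.421 kJ/mol
  T = 334.2 K: K = (2.561, 0.279, 0.262), RR gives ψ = 0.215, H_out = 6.351 kJ/mol
Linear interpolation between T = 334.0 (H_out = 6.280) and T = 334.2 (H_out = 6.351) on hF = 6.333 gives T ≈ 334.1 K, at which ψ = 0.21.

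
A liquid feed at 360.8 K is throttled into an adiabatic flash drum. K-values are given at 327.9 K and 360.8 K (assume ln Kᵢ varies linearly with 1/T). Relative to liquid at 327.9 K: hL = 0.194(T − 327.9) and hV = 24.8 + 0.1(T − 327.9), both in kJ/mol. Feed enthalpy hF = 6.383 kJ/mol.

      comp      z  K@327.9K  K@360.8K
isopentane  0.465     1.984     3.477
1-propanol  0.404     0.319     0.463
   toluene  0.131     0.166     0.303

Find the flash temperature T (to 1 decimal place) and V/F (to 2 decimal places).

T = 333.4 K, V/F = 0.22

Adiabatic flash: solve Rachford–Rice at each trial T, then check hF = ψ·hV(T) + (1−ψ)·hL(T).
  T = 327.9 K: K = (1.984, 0.319, 0.166), RR gives ψ = 0.103, H_out = 2.556 kJ/mol
  T = 360.8 K: K = (3.477, 0.463, 0.303), RR gives ψ = 0.585, H_out = 19.077 kJ/mol
  T = 344.4 K: K = (2.664, 0.388, 0.228), RR gives ψ = 0.390, H_out = 12.261 kJ/mol
  T = 336.1 K: K = (2.305, 0.352, 0.195), RR gives ψ = 0.266, H_out = 7.991 kJ/mol
  T = 332.0 K: K = (2.141, 0.336, 0.180), RR gives ψ = 0.192, H_out = 5.480 kJ/mol
  T = 334.1 K: K = (2.224, 0.344, 0.188), RR gives ψ = 0.232, H_out = 6.809 kJ/mol
Linear interpolation between T = 332.0 (H_out = 5.480) and T = 334.1 (H_out = 6.809) on hF = 6.383 gives T ≈ 333.4 K, at which ψ = 0.22.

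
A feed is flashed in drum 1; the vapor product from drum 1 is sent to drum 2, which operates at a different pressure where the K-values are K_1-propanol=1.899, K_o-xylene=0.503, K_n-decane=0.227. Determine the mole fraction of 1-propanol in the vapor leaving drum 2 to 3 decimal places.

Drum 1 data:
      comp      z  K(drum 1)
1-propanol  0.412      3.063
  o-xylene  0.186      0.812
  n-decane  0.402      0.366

Drum 1:
Material balance + equilibrium reduce to Σ zᵢ(Kᵢ−1)/(1+ψ₁(Kᵢ−1)) = 0.
Feasibility: ΣzᵢKᵢ = 1.560, Σzᵢ/Kᵢ = 1.462 — both > 1, two phases present.
Iterate (Newton) starting at ψ₁ = 0.5:
  ψ₁ = 0.500: g = 0.0066, g' = -0.779 → ψ₁ = 0.509
Converged at ψ₁ = 0.509.
Drum-1 compositions:
  1-propanol: x = 0.201, y = 0.616
  o-xylene: x = 0.206, y = 0.167
  n-decane: x = 0.593, y = 0.217
Drum-2 feed = drum-1 vapor: z₂ = (0.6159, 0.1670, 0.2171).
Drum 2:
Newton iteration, ψ₂⁰ = 0.59:
  ψ₂ = 0.590: g = -0.0642, g' = -0.734 → ψ₂ = 0.502
  ψ₂ = 0.502: g = -0.0037, g' = -0.656 → ψ₂ = 0.497
Converged at ψ₂ = 0.497.
  1-propanol: x = 0.426, y = 0.808
  o-xylene: x = 0.222, y = 0.112
  n-decane: x = 0.353, y = 0.080

y_1-propanol (drum 2) = 0.808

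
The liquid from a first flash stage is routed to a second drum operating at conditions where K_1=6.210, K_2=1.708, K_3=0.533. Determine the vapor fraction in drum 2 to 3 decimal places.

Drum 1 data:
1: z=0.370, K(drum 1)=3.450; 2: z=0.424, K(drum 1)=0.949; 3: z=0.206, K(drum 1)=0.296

Drum 1:
Newton iteration, ψ₁⁰ = 0.5:
  ψ₁ = 0.500: g = 0.1614, g' = -0.693 → ψ₁ = 0.733
  ψ₁ = 0.733: g = 0.0021, g' = -0.721 → ψ₁ = 0.736
Converged at ψ₁ = 0.736.
Drum-1 compositions:
  1: x = 0.132, y = 0.455
  2: x = 0.441, y = 0.418
  3: x = 0.427, y = 0.127
Drum-2 feed = drum-1 liquid: z₂ = (0.1320, 0.4405, 0.4275).
Drum 2:
Newton–Raphson from ψ₂ = 0.35:
  ψ₂ = 0.350: g = 0.2549, g' = -0.724 → ψ₂ = 0.702
  ψ₂ = 0.702: g = 0.0591, g' = -0.470 → ψ₂ = 0.828
  ψ₂ = 0.828: g = 0.0008, g' = -0.462 → ψ₂ = 0.829
Converged at ψ₂ = 0.829.
  1: x = 0.025, y = 0.154
  2: x = 0.278, y = 0.474
  3: x = 0.698, y = 0.372

V/F (drum 2) = 0.829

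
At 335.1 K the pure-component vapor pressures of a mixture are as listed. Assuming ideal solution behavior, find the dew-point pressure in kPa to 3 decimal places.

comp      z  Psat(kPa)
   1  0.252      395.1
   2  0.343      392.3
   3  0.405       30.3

Pdew = 67.211 kPa

At the dew point ψ → 1, so Σzᵢ/Kᵢ = 1 with Kᵢ = Pᵢˢᵃᵗ/P ⇒ 1/P = Σzᵢ/Pᵢˢᵃᵗ.
1/P = 0.252/395.1 + 0.343/392.3 + 0.405/30.3 = 0.014878 ⇒ P = 67.211 kPa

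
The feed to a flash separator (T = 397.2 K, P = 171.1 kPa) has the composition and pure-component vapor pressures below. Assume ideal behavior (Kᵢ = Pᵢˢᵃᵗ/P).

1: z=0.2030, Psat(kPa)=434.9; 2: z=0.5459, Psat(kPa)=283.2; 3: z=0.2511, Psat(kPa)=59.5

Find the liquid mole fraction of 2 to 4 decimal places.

Raoult's law: Kᵢ = Pᵢˢᵃᵗ/P = Pᵢˢᵃᵗ/171.1.
  K_1 = 434.9/171.1 = 2.541788, K_2 = 283.2/171.1 = 1.655172, K_3 = 59.5/171.1 = 0.347750
Material balance + equilibrium reduce to Σ zᵢ(Kᵢ−1)/(1+β(Kᵢ−1)) = 0.
Feasibility: ΣzᵢKᵢ = 1.5069, Σzᵢ/Kᵢ = 1.1318 — both > 1, two phases present.
Newton iteration, β⁰ = 0.5:
  β = 0.5000: g = 0.20310, g' = -0.5221 → β = 0.8890
  β = 0.8890: g = -0.03180, g' = -0.7846 → β = 0.8485
  β = 0.8485: g = -0.00129, g' = -0.7231 → β = 0.8467
Converged at β = 0.8467.
Compositions from xᵢ = zᵢ/(1+β(Kᵢ−1)), yᵢ = Kᵢxᵢ:
  1: x = 0.0881, y = 0.2238
  2: x = 0.3511, y = 0.5812
  3: x = 0.5608, y = 0.1950

x_2 = 0.3511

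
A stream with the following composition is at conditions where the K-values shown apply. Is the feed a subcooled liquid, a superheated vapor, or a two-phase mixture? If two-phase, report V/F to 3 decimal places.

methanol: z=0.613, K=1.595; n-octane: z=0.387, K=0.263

two-phase, V/F = 0.181

ΣzᵢKᵢ = 1.080; Σzᵢ/Kᵢ = 1.856.
Both exceed 1, so a two-phase solution exists.
Let ψ = V/F and solve Σ zᵢ(Kᵢ−1)/(1+ψ(Kᵢ−1)) = 0.
Binary case is linear: z₁(K₁−1)(1+ψ(K₂−1)) + z₂(K₂−1)(1+ψ(K₁−1)) = 0
⇒ ψ = [z₁(K₁−1)+z₂(K₂−1)] / [−(K₁−1)(K₂−1)] = 0.0795/0.4385 = 0.181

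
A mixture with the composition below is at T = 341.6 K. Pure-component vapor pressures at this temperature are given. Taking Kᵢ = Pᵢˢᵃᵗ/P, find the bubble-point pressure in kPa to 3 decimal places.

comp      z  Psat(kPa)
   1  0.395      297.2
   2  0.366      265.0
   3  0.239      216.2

At the bubble point ψ → 0, so ΣzᵢKᵢ = 1 with Kᵢ = Pᵢˢᵃᵗ/P ⇒ P = ΣzᵢPᵢˢᵃᵗ.
P = 0.395·297.2 + 0.366·265.0 + 0.239·216.2 = 266.056 kPa

Pbub = 266.056 kPa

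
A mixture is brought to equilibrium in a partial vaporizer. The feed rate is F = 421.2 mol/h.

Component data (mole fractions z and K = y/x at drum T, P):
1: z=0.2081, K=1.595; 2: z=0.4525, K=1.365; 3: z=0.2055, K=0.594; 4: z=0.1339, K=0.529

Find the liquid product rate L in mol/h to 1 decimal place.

L = 109.6 mol/h

Let ψ = V/F and solve Σ zᵢ(Kᵢ−1)/(1+ψ(Kᵢ−1)) = 0.
Feasibility: ΣzᵢKᵢ = 1.1425, Σzᵢ/Kᵢ = 1.0611 — both > 1, two phases present.
Iterate (Newton) starting at ψ = 0.5:
  ψ = 0.5000: g = 0.04792, g' = -0.1910 → ψ = 0.7509
  ψ = 0.7509: g = -0.00238, g' = -0.2135 → ψ = 0.7397
Converged at ψ = 0.7397.
Then V = ψ·F = 0.7397·421.2 = 311.6 mol/h and L = F − V = 109.6 mol/h.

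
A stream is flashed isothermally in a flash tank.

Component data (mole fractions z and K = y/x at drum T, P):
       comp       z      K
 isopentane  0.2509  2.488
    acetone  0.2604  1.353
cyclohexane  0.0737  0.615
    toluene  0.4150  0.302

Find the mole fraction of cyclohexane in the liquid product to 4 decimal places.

Rachford–Rice: g(β) = Σ zᵢ(Kᵢ−1)/(1+β(Kᵢ−1)) = 0.
Check two-phase: ΣzᵢKᵢ = 1.1472 > 1 and Σzᵢ/Kᵢ = 1.7873 > 1, so g(0) = 0.1472 > 0 and g(1) = -0.7873 < 0.
Newton iteration, β⁰ = 0.5:
  β = 0.5000: g = -0.18790, g' = -0.6999 → β = 0.2315
  β = 0.2315: g = -0.01402, g' = -0.6359 → β = 0.2095
  β = 0.2095: g = 0.00006, g' = -0.6413 → β = 0.2096
Converged at β = 0.2096.
Compositions from xᵢ = zᵢ/(1+β(Kᵢ−1)), yᵢ = Kᵢxᵢ:
  isopentane: x = 0.1913, y = 0.4758
  acetone: x = 0.2425, y = 0.3281
  cyclohexane: x = 0.0802, y = 0.0493
  toluene: x = 0.4861, y = 0.1468

x_cyclohexane = 0.0802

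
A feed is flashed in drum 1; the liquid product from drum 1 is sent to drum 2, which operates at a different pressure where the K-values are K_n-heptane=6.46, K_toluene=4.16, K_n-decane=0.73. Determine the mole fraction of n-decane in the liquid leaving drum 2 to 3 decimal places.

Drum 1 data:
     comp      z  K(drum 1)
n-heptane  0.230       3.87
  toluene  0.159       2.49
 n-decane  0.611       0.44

x_n-decane (drum 2) = 0.939

Drum 1:
Newton–Raphson from ψ₁ = 0.5:
  ψ₁ = 0.500: g = -0.0684, g' = -0.805 → ψ₁ = 0.415
  ψ₁ = 0.415: g = 0.0018, g' = -0.855 → ψ₁ = 0.417
Converged at ψ₁ = 0.417.
Drum-1 compositions:
  n-heptane: x = 0.105, y = 0.405
  toluene: x = 0.098, y = 0.244
  n-decane: x = 0.797, y = 0.351
Drum-2 feed = drum-1 liquid: z₂ = (0.1047, 0.0980, 0.7973).
Drum 2:
Iterate (Newton) starting at ψ₂ = 0.49:
  ψ₂ = 0.490: g = 0.0290, g' = -0.459 → ψ₂ = 0.553
  ψ₂ = 0.553: g = 0.0018, g' = -0.403 → ψ₂ = 0.558
Converged at ψ₂ = 0.558.
  n-heptane: x = 0.026, y = 0.167
  toluene: x = 0.035, y = 0.148
  n-decane: x = 0.939, y = 0.685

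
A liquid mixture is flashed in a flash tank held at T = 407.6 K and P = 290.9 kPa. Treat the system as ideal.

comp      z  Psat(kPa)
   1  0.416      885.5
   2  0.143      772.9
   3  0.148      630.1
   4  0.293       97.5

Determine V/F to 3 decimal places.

Raoult's law: Kᵢ = Pᵢˢᵃᵗ/P = Pᵢˢᵃᵗ/290.9.
  K_1 = 885.5/290.9 = 3.04400, K_2 = 772.9/290.9 = 2.65693, K_3 = 630.1/290.9 = 2.16604, K_4 = 97.5/290.9 = 0.33517
Material balance + equilibrium reduce to Σ zᵢ(Kᵢ−1)/(1+V/F(Kᵢ−1)) = 0.
Check two-phase: ΣzᵢKᵢ = 2.065 > 1 and Σzᵢ/Kᵢ = 1.133 > 1, so g(0) = 1.065 > 0 and g(1) = -0.133 < 0.
Iterate (Newton) starting at V/F = 0.34:
  V/F = 0.340: g = 0.5251, g' = -1.085 → V/F = 0.824
  V/F = 0.824: g = 0.0742, g' = -0.997 → V/F = 0.898
  V/F = 0.898: g = -0.0044, g' = -1.126 → V/F = 0.894
Converged at V/F = 0.894.

V/F = 0.894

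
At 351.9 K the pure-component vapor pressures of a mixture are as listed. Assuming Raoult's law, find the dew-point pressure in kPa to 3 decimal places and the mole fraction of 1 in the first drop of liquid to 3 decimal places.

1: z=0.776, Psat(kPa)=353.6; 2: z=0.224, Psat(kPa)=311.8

Pdew = 343.291 kPa, x_1 = 0.753

At the dew point ψ → 1, so Σzᵢ/Kᵢ = 1 with Kᵢ = Pᵢˢᵃᵗ/P ⇒ 1/P = Σzᵢ/Pᵢˢᵃᵗ.
1/P = 0.776/353.6 + 0.224/311.8 = 0.002913 ⇒ P = 343.291 kPa
xᵢ = zᵢP/Pᵢˢᵃᵗ ⇒ x_1 = 0.776·343.291/353.6 = 0.753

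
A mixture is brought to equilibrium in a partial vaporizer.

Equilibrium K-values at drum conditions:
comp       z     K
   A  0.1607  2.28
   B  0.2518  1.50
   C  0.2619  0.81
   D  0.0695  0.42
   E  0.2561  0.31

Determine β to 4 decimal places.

Iterate (Newton) starting at β = 0.61:
  β = 0.6100: g = -0.21183, g' = -0.5517 → β = 0.2260
  β = 0.2260: g = -0.03509, g' = -0.4216 → β = 0.1428
  β = 0.1428: g = 0.00029, g' = -0.4309 → β = 0.1435
Converged at β = 0.1435.

β = 0.1435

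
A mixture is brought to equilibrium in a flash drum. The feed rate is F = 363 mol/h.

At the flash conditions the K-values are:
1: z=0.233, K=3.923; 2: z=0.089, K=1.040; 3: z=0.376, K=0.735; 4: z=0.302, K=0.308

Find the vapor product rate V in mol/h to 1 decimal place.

V = 106.5 mol/h

Rachford–Rice: g(V/F) = Σ zᵢ(Kᵢ−1)/(1+V/F(Kᵢ−1)) = 0.
Feasibility: ΣzᵢKᵢ = 1.376, Σzᵢ/Kᵢ = 1.637 — both > 1, two phases present.
Newton iteration, V/F⁰ = 0.5:
  V/F = 0.500: g = -0.1542, g' = -0.702 → V/F = 0.280
  V/F = 0.280: g = 0.0110, g' = -0.855 → V/F = 0.293
Converged at V/F = 0.293.
Then V = V/F·F = 0.2933·363 = 106.5 mol/h and L = F − V = 256.5 mol/h.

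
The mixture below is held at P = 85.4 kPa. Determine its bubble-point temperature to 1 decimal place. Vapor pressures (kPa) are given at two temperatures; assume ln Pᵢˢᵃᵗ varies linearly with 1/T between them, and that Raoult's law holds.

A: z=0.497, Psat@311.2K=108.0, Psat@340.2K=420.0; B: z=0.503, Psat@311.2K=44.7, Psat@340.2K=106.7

T = 313.7 K

Bubble-point temperature: ΣzᵢPᵢˢᵃᵗ(T) = P. Interpolate ln Pᵢˢᵃᵗ = aᵢ + bᵢ/T.
  T = 311.2 K: ΣzᵢPᵢˢᵃᵗ = 76.16 kPa
  T = 340.2 K: ΣzᵢPᵢˢᵃᵗ = 262.41 kPa
  T = 325.7 K: ΣzᵢPᵢˢᵃᵗ = 144.52 kPa
  T = 318.4 K: ΣzᵢPᵢˢᵃᵗ = 105.28 kPa
  T = 314.8 K: ΣzᵢPᵢˢᵃᵗ = 89.67 kPa
  T = 313.0 K: ΣzᵢPᵢˢᵃᵗ = 82.67 kPa
Interpolating between 313.0 K and 314.8 K gives T ≈ 313.7 K.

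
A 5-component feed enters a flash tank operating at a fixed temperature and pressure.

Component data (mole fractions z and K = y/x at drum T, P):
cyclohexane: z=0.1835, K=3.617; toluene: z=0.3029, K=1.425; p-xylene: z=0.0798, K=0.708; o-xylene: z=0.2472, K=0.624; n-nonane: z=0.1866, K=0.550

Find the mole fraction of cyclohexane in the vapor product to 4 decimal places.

y_cyclohexane = 0.2403

Newton iteration, β⁰ = 0.5:
  β = 0.5000: g = 0.06409, g' = -0.3983 → β = 0.6609
  β = 0.6609: g = 0.00436, g' = -0.3509 → β = 0.6733
  β = 0.6733: g = 0.00001, g' = -0.3488 → β = 0.6734
Converged at β = 0.6734.
Compositions from xᵢ = zᵢ/(1+β(Kᵢ−1)), yᵢ = Kᵢxᵢ:
  cyclohexane: x = 0.0664, y = 0.2403
  toluene: x = 0.2355, y = 0.3356
  p-xylene: x = 0.0993, y = 0.0703
  o-xylene: x = 0.3310, y = 0.2065
  n-nonane: x = 0.2677, y = 0.1472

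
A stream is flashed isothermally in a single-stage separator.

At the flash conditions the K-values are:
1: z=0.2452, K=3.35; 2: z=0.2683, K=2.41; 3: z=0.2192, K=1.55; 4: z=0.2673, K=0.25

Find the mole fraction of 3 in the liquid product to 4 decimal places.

x_3 = 0.1542

Rachford–Rice: g(ψ) = Σ zᵢ(Kᵢ−1)/(1+ψ(Kᵢ−1)) = 0.
g(0) = ΣzᵢKᵢ − 1 = 0.8746 and g(1) = 1 − Σzᵢ/Kᵢ = -0.3951, so a root lies in (0, 1).
Newton–Raphson from ψ = 0.5:
  ψ = 0.5000: g = 0.26060, g' = -0.8954 → ψ = 0.7910
  ψ = 0.7910: g = -0.02851, g' = -1.2260 → ψ = 0.7678
  ψ = 0.7678: g = -0.00074, g' = -1.1637 → ψ = 0.7671
Converged at ψ = 0.7671.
Compositions from xᵢ = zᵢ/(1+ψ(Kᵢ−1)), yᵢ = Kᵢxᵢ:
  1: x = 0.0875, y = 0.2931
  2: x = 0.1289, y = 0.3106
  3: x = 0.1542, y = 0.2389
  4: x = 0.6295, y = 0.1574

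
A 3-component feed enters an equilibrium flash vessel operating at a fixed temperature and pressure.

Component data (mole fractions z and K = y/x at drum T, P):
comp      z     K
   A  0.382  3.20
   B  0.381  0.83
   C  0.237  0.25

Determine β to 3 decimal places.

β = 0.558

Let β = V/F and solve Σ zᵢ(Kᵢ−1)/(1+β(Kᵢ−1)) = 0.
Feasibility: ΣzᵢKᵢ = 1.598, Σzᵢ/Kᵢ = 1.526 — both > 1, two phases present.
Iterate (Newton) starting at β = 0.67:
  β = 0.670: g = -0.0907, g' = -0.855 → β = 0.564
  β = 0.564: g = -0.0046, g' = -0.782 → β = 0.558
Converged at β = 0.558.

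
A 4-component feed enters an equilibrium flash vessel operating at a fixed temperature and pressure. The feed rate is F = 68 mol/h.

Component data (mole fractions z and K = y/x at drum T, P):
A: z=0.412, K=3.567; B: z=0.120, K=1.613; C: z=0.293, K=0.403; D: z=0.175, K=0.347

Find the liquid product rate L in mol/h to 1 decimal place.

Newton iteration, β⁰ = 0.64:
  β = 0.640: g = -0.0264, g' = -0.906 → β = 0.611
Converged at β = 0.611.
Then V = β·F = 0.6108·68 = 41.5 mol/h and L = F − V = 26.5 mol/h.

L = 26.5 mol/h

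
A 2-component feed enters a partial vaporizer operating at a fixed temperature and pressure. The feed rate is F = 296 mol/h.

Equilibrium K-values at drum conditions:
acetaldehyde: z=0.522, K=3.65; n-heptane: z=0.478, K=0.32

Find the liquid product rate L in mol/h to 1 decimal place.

Binary case is linear: z₁(K₁−1)(1+ψ(K₂−1)) + z₂(K₂−1)(1+ψ(K₁−1)) = 0
⇒ ψ = [z₁(K₁−1)+z₂(K₂−1)] / [−(K₁−1)(K₂−1)] = 1.0583/1.8020 = 0.587
Then V = ψ·F = 0.5873·296 = 173.8 mol/h and L = F − V = 122.2 mol/h.

L = 122.2 mol/h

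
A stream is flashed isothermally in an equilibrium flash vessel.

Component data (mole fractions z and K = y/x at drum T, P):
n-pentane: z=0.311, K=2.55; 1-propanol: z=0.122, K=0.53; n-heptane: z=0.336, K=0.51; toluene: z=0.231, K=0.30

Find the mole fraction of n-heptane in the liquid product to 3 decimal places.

x_n-heptane = 0.356

Newton–Raphson from β = 0.49:
  β = 0.490: g = -0.2633, g' = -0.689 → β = 0.108
  β = 0.108: g = 0.0040, g' = -0.801 → β = 0.113
Converged at β = 0.113.
Compositions from xᵢ = zᵢ/(1+β(Kᵢ−1)), yᵢ = Kᵢxᵢ:
  n-pentane: x = 0.265, y = 0.675
  1-propanol: x = 0.129, y = 0.068
  n-heptane: x = 0.356, y = 0.181
  toluene: x = 0.251, y = 0.075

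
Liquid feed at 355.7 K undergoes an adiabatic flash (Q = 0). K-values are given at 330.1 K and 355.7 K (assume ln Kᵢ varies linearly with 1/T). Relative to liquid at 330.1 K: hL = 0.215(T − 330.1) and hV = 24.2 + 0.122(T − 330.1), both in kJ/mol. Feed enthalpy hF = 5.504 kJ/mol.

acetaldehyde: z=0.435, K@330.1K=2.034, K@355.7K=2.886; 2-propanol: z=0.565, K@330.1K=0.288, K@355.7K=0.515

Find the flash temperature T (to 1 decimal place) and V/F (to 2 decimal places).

Adiabatic flash: solve Rachford–Rice at each trial T, then check hF = ψ·hV(T) + (1−ψ)·hL(T).
  T = 330.1 K: K = (2.034, 0.288), RR gives ψ = 0.065, H_out = 1.562 kJ/mol
  T = 355.7 K: K = (2.886, 0.515), RR gives ψ = 0.597, H_out = 18.537 kJ/mol
  T = 342.9 K: K = (2.439, 0.389), RR gives ψ = 0.320, H_out = 10.106 kJ/mol
  T = 336.5 K: K = (2.231, 0.336), RR gives ψ = 0.196, H_out = 6.002 kJ/mol
  T = 333.3 K: K = (2.131, 0.311), RR gives ψ = 0.132, H_out = 3.845 kJ/mol
  T = 334.9 K: K = (2.181, 0.323), RR gives ψ = 0.164, H_out = 4.936 kJ/mol
  T = 335.7 K: K = (2.206, 0.330), RR gives ψ = 0.180, H_out = 5.472 kJ/mol
Linear interpolation between T = 335.7 (H_out = 5.472) and T = 336.5 (H_out = 6.002) on hF = 5.504 gives T ≈ 335.7 K, at which ψ = 0.18.

T = 335.7 K, V/F = 0.18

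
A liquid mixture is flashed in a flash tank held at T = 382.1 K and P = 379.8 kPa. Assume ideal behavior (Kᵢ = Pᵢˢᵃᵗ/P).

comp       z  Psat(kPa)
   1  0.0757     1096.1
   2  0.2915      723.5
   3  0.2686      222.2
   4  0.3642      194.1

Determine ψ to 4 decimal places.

Raoult's law: Kᵢ = Pᵢˢᵃᵗ/P = Pᵢˢᵃᵗ/379.8.
  K_1 = 1096.1/379.8 = 2.885993, K_2 = 723.5/379.8 = 1.904950, K_3 = 222.2/379.8 = 0.585045, K_4 = 194.1/379.8 = 0.511058
Iterate (Newton) starting at ψ = 0.62:
  ψ = 0.6200: g = -0.17081, g' = -0.4183 → ψ = 0.2117
  ψ = 0.2117: g = 0.00260, g' = -0.4696 → ψ = 0.2172
Converged at ψ = 0.2172.

ψ = 0.2172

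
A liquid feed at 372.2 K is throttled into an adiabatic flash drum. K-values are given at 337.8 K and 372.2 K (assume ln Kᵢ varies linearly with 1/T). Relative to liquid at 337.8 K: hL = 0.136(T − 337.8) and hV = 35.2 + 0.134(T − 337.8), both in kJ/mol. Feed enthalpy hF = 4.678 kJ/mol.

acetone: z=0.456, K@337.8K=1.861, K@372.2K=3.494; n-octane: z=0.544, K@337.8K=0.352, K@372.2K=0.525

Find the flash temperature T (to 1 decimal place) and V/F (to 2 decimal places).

T = 339.6 K, V/F = 0.13

Adiabatic flash: solve Rachford–Rice at each trial T, then check hF = ψ·hV(T) + (1−ψ)·hL(T).
  T = 337.8 K: K = (1.861, 0.352), RR gives ψ = 0.072, H_out = 2.530 kJ/mol
  T = 372.2 K: K = (3.494, 0.525), RR gives ψ = 0.742, H_out = 30.741 kJ/mol
  T = 355.0 K: K = (2.589, 0.434), RR gives ψ = 0.463, H_out = 18.636 kJ/mol
  T = 346.4 K: K = (2.204, 0.392), RR gives ψ = 0.298, H_out = 11.658 kJ/mol
  T = 342.1 K: K = (2.027, 0.372), RR gives ψ = 0.196, H_out = 7.492 kJ/mol
  T = 340.0 K: K = (1.945, 0.362), RR gives ψ = 0.139, H_out = 5.192 kJ/mol
Linear interpolation between T = 337.8 (H_out = 2.530) and T = 340.0 (H_out = 5.192) on hF = 4.678 gives T ≈ 339.6 K, at which ψ = 0.13.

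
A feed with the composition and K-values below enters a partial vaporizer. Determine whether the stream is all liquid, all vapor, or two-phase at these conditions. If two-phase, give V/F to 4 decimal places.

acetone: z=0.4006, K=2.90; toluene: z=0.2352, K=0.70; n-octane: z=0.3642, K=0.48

ΣzᵢKᵢ = 1.5012; Σzᵢ/Kᵢ = 1.2329.
Both exceed 1, so a two-phase solution exists.
Let ψ = V/F and solve Σ zᵢ(Kᵢ−1)/(1+ψ(Kᵢ−1)) = 0.
Newton iteration, ψ⁰ = 0.5:
  ψ = 0.5000: g = 0.05139, g' = -0.5895 → ψ = 0.5872
  ψ = 0.5872: g = 0.00149, g' = -0.5584 → ψ = 0.5899
Converged at ψ = 0.5899.

two-phase, V/F = 0.5899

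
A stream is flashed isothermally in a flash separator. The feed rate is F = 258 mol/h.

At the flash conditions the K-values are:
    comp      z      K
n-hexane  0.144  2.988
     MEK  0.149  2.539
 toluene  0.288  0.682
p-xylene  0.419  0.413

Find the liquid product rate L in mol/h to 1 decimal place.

L = 205.1 mol/h

Rachford–Rice: g(β) = Σ zᵢ(Kᵢ−1)/(1+β(Kᵢ−1)) = 0.
g(0) = ΣzᵢKᵢ − 1 = 0.178 and g(1) = 1 − Σzᵢ/Kᵢ = -0.544, so a root lies in (0, 1).
Newton iteration, β⁰ = 0.66:
  β = 0.660: g = -0.2798, g' = -0.625 → β = 0.212
  β = 0.212: g = -0.0049, g' = -0.704 → β = 0.205
Converged at β = 0.205.
Then V = β·F = 0.2052·258 = 52.9 mol/h and L = F − V = 205.1 mol/h.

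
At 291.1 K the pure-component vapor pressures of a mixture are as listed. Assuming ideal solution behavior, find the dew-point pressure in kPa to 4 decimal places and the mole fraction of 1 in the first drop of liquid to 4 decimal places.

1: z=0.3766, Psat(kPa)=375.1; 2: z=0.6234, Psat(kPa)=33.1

At the dew point ψ → 1, so Σzᵢ/Kᵢ = 1 with Kᵢ = Pᵢˢᵃᵗ/P ⇒ 1/P = Σzᵢ/Pᵢˢᵃᵗ.
1/P = 0.3766/375.1 + 0.6234/33.1 = 0.0198378 ⇒ P = 50.4087 kPa
xᵢ = zᵢP/Pᵢˢᵃᵗ ⇒ x_1 = 0.3766·50.4087/375.1 = 0.0506

Pdew = 50.4087 kPa, x_1 = 0.0506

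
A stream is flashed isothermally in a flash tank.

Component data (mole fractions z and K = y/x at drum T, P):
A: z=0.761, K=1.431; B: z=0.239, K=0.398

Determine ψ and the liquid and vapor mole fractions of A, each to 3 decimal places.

Newton–Raphson from ψ = 0.5:
  ψ = 0.500: g = 0.0640, g' = -0.273 → ψ = 0.734
  ψ = 0.734: g = -0.0088, g' = -0.360 → ψ = 0.710
Converged at ψ = 0.710.
Compositions from xᵢ = zᵢ/(1+ψ(Kᵢ−1)), yᵢ = Kᵢxᵢ:
  A: x = 0.583, y = 0.834
  B: x = 0.417, y = 0.166

ψ = 0.710, x_A = 0.583, y_A = 0.834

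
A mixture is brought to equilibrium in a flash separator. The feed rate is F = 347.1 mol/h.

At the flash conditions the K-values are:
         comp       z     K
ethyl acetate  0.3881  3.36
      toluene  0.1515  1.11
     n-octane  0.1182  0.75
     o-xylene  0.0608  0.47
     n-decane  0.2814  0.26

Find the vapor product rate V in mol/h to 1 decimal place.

V = 184.4 mol/h

Material balance + equilibrium reduce to Σ zᵢ(Kᵢ−1)/(1+ψ(Kᵢ−1)) = 0.
Feasibility: ΣzᵢKᵢ = 1.6626, Σzᵢ/Kᵢ = 1.6213 — both > 1, two phases present.
Iterate (Newton) starting at ψ = 0.45:
  ψ = 0.4500: g = 0.07226, g' = -0.8952 → ψ = 0.5307
  ψ = 0.5307: g = 0.00056, g' = -0.8884 → ψ = 0.5313
Converged at ψ = 0.5313.
Then V = ψ·F = 0.5313·347.1 = 184.4 mol/h and L = F − V = 162.7 mol/h.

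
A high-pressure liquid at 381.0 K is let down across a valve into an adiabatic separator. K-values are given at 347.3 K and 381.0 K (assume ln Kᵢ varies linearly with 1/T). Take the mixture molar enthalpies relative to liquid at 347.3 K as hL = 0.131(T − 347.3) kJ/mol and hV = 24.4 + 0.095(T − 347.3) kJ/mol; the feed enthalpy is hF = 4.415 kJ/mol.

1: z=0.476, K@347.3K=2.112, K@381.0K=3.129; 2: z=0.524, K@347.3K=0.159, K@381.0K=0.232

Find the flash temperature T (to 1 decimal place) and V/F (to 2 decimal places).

T = 352.4 K, V/F = 0.15

Adiabatic flash: solve Rachford–Rice at each trial T, then check hF = ψ·hV(T) + (1−ψ)·hL(T).
  T = 347.3 K: K = (2.112, 0.159), RR gives ψ = 0.095, H_out = 2.312 kJ/mol
  T = 381.0 K: K = (3.129, 0.232), RR gives ψ = 0.374, H_out = 13.079 kJ/mol
  T = 364.1 K: K = (2.593, 0.194), RR gives ψ = 0.261, H_out = 8.418 kJ/mol
  T = 355.7 K: K = (2.346, 0.176), RR gives ψ = 0.188, H_out = 5.635 kJ/mol
  T = 351.5 K: K = (2.227, 0.167), RR gives ψ = 0.145, H_out = 4.058 kJ/mol
  T = 353.6 K: K = (2.286, 0.172), RR gives ψ = 0.167, H_out = 4.865 kJ/mol
Linear interpolation between T = 351.5 (H_out = 4.058) and T = 353.6 (H_out = 4.865) on hF = 4.415 gives T ≈ 352.4 K, at which ψ = 0.15.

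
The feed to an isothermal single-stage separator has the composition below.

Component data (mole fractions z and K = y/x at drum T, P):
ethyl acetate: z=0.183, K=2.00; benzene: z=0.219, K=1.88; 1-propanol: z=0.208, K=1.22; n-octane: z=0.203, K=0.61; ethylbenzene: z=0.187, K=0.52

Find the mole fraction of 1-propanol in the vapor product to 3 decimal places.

Iterate (Newton) starting at ψ = 0.31:
  ψ = 0.310: g = 0.1384, g' = -0.320 → ψ = 0.743
  ψ = 0.743: g = 0.0098, g' = -0.295 → ψ = 0.776
Converged at ψ = 0.776.
Compositions from xᵢ = zᵢ/(1+ψ(Kᵢ−1)), yᵢ = Kᵢxᵢ:
  ethyl acetate: x = 0.103, y = 0.206
  benzene: x = 0.130, y = 0.245
  1-propanol: x = 0.178, y = 0.217
  n-octane: x = 0.291, y = 0.178
  ethylbenzene: x = 0.298, y = 0.155

y_1-propanol = 0.217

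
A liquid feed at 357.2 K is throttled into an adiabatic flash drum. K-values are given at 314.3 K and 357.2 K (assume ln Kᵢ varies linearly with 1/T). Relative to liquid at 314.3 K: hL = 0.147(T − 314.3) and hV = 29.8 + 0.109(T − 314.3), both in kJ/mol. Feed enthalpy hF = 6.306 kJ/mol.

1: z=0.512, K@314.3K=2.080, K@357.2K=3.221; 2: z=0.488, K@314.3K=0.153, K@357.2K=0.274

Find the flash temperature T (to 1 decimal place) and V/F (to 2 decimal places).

Adiabatic flash: solve Rachford–Rice at each trial T, then check hF = ψ·hV(T) + (1−ψ)·hL(T).
  T = 314.3 K: K = (2.080, 0.153), RR gives ψ = 0.153, H_out = 4.549 kJ/mol
  T = 357.2 K: K = (3.221, 0.274), RR gives ψ = 0.486, H_out = 19.983 kJ/mol
  T = 335.8 K: K = (2.626, 0.209), RR gives ψ = 0.347, H_out = 13.217 kJ/mol
  T = 325.1 K: K = (2.347, 0.180), RR gives ψ = 0.262, H_out = 9.289 kJ/mol
  T = 319.7 K: K = (2.212, 0.166), RR gives ψ = 0.211, H_out = 7.047 kJ/mol
  T = 317.0 K: K = (2.146, 0.159), RR gives ψ = 0.183, H_out = 5.835 kJ/mol
  T = 318.4 K: K = (2.180, 0.163), RR gives ψ = 0.198, H_out = 6.472 kJ/mol
Linear interpolation between T = 317.0 (H_out = 5.835) and T = 318.4 (H_out = 6.472) on hF = 6.306 gives T ≈ 318.0 K, at which ψ = 0.19.

T = 318.0 K, V/F = 0.19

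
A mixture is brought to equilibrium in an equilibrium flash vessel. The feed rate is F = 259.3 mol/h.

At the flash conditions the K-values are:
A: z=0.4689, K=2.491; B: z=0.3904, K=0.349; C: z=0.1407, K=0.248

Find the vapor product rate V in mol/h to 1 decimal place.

Iterate (Newton) starting at ψ = 0.69:
  ψ = 0.6900: g = -0.33672, g' = -1.1423 → ψ = 0.3952
  ψ = 0.3952: g = -0.05285, g' = -0.8737 → ψ = 0.3347
Converged at ψ = 0.3347.
Then V = ψ·F = 0.3347·259.3 = 86.8 mol/h and L = F − V = 172.5 mol/h.

V = 86.8 mol/h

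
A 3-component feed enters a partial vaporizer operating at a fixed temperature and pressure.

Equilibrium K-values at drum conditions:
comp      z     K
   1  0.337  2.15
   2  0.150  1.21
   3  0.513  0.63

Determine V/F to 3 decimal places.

Newton–Raphson from V/F = 0.31:
  V/F = 0.310: g = 0.1009, g' = -0.338 → V/F = 0.609
  V/F = 0.609: g = 0.0109, g' = -0.276 → V/F = 0.648
Converged at V/F = 0.648.

V/F = 0.648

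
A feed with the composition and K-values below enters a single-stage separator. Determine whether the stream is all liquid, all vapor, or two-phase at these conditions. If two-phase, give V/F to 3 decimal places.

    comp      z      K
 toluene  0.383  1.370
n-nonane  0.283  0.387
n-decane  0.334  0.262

ΣzᵢKᵢ = 0.722; Σzᵢ/Kᵢ = 2.286.
Since ΣzᵢKᵢ < 1 the mixture is below its bubble point — single liquid phase.

all liquid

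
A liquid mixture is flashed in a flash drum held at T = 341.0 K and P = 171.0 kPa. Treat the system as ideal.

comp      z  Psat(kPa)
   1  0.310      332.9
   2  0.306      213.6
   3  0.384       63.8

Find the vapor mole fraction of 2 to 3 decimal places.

y_2 = 0.355

Raoult's law: Kᵢ = Pᵢˢᵃᵗ/P = Pᵢˢᵃᵗ/171.0.
  K_1 = 332.9/171.0 = 1.94678, K_2 = 213.6/171.0 = 1.24912, K_3 = 63.8/171.0 = 0.37310
Rachford–Rice: g(V/F) = Σ zᵢ(Kᵢ−1)/(1+V/F(Kᵢ−1)) = 0.
g(0) = ΣzᵢKᵢ − 1 = 0.129 and g(1) = 1 − Σzᵢ/Kᵢ = -0.433, so a root lies in (0, 1).
Newton iteration, V/F⁰ = 0.31:
  V/F = 0.310: g = -0.0011, g' = -0.415 → V/F = 0.307
Converged at V/F = 0.307.
Compositions from xᵢ = zᵢ/(1+V/F(Kᵢ−1)), yᵢ = Kᵢxᵢ:
  1: x = 0.240, y = 0.467
  2: x = 0.284, y = 0.355
  3: x = 0.476, y = 0.177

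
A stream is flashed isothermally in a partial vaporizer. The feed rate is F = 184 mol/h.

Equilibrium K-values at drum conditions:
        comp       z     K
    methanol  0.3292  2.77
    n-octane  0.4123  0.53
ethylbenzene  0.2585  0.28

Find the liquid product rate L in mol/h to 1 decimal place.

L = 147.4 mol/h

Iterate (Newton) starting at ψ = 0.63:
  ψ = 0.6300: g = -0.34044, g' = -0.8632 → ψ = 0.2356
  ψ = 0.2356: g = -0.03086, g' = -0.8232 → ψ = 0.1981
  ψ = 0.1981: g = 0.00063, g' = -0.8584 → ψ = 0.1989
Converged at ψ = 0.1989.
Then V = ψ·F = 0.1989·184 = 36.6 mol/h and L = F − V = 147.4 mol/h.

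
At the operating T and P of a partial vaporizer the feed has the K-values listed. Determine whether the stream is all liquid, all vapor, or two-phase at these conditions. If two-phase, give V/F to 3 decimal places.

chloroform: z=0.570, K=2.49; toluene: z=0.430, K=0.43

ΣzᵢKᵢ = 1.604; Σzᵢ/Kᵢ = 1.229.
Both exceed 1, so a two-phase solution exists.
Material balance + equilibrium reduce to Σ zᵢ(Kᵢ−1)/(1+ψ(Kᵢ−1)) = 0.
Binary case is linear: z₁(K₁−1)(1+ψ(K₂−1)) + z₂(K₂−1)(1+ψ(K₁−1)) = 0
⇒ ψ = [z₁(K₁−1)+z₂(K₂−1)] / [−(K₁−1)(K₂−1)] = 0.6042/0.8493 = 0.711

two-phase, V/F = 0.711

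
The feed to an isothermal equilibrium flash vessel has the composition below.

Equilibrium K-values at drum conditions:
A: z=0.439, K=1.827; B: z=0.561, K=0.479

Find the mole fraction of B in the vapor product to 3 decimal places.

Newton–Raphson from V/F = 0.3:
  V/F = 0.300: g = -0.0555, g' = -0.407 → V/F = 0.163
  V/F = 0.163: g = 0.0003, g' = -0.415 → V/F = 0.164
Converged at V/F = 0.164.
Compositions from xᵢ = zᵢ/(1+V/F(Kᵢ−1)), yᵢ = Kᵢxᵢ:
  A: x = 0.386, y = 0.706
  B: x = 0.614, y = 0.294

y_B = 0.294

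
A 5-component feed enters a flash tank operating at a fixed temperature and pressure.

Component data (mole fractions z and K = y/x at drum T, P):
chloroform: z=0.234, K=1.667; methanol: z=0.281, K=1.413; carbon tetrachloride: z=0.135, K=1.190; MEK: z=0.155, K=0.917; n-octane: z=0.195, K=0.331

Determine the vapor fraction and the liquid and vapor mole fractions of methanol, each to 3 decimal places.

ψ = 0.588, x_methanol = 0.226, y_methanol = 0.319

Material balance + equilibrium reduce to Σ zᵢ(Kᵢ−1)/(1+ψ(Kᵢ−1)) = 0.
Check two-phase: ΣzᵢKᵢ = 1.154 > 1 and Σzᵢ/Kᵢ = 1.211 > 1, so g(0) = 0.154 > 0 and g(1) = -0.211 < 0.
Newton–Raphson from ψ = 0.68:
  ψ = 0.680: g = -0.0323, g' = -0.377 → ψ = 0.594
  ψ = 0.594: g = -0.0021, g' = -0.330 → ψ = 0.588
Converged at ψ = 0.588.
Compositions from xᵢ = zᵢ/(1+ψ(Kᵢ−1)), yᵢ = Kᵢxᵢ:
  chloroform: x = 0.168, y = 0.280
  methanol: x = 0.226, y = 0.319
  carbon tetrachloride: x = 0.121, y = 0.145
  MEK: x = 0.163, y = 0.149
  n-octane: x = 0.321, y = 0.106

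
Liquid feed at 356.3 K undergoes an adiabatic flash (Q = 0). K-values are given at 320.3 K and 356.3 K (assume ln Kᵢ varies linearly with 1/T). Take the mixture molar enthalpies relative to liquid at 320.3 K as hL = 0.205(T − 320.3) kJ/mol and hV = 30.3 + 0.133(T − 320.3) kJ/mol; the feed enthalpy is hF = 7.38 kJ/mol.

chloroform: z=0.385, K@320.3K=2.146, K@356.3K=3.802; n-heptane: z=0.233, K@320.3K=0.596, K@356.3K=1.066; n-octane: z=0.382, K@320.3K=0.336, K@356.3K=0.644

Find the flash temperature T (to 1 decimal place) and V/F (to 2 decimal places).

Adiabatic flash: solve Rachford–Rice at each trial T, then check hF = ψ·hV(T) + (1−ψ)·hL(T).
  T = 320.3 K: K = (2.146, 0.596, 0.336), RR gives ψ = 0.141, H_out = 4.280 kJ/mol
  T = 356.3 K: K = (3.802, 1.066, 0.644), RR gives ψ = 1.000, H_out = 35.088 kJ/mol
  T = 338.3 K: K = (2.900, 0.810, 0.473), RR gives ψ = 0.595, H_out = 20.962 kJ/mol
  T = 329.3 K: K = (2.505, 0.698, 0.401), RR gives ψ = 0.368, H_out = 12.750 kJ/mol
  T = 324.8 K: K = (2.321, 0.645, 0.367), RR gives ψ = 0.257, H_out = 8.637 kJ/mol
  T = 322.6 K: K = (2.234, 0.621, 0.352), RR gives ψ = 0.202, H_out = 6.550 kJ/mol
Linear interpolation between T = 322.6 (H_out = 6.550) and T = 324.8 (H_out = 8.637) on hF = 7.38 gives T ≈ 323.5 K, at which ψ = 0.22.

T = 323.5 K, V/F = 0.22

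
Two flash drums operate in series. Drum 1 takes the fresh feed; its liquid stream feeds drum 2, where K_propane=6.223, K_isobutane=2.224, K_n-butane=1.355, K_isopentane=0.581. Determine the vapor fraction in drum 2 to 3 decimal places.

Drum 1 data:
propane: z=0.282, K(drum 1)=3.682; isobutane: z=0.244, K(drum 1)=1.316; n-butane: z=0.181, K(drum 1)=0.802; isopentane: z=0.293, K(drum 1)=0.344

V/F (drum 2) = 0.775

Drum 1:
Let ψ₁ = V/F and solve Σ zᵢ(Kᵢ−1)/(1+ψ₁(Kᵢ−1)) = 0.
Check two-phase: ΣzᵢKᵢ = 1.605 > 1 and Σzᵢ/Kᵢ = 1.339 > 1, so g(0) = 0.605 > 0 and g(1) = -0.339 < 0.
Iterate (Newton) starting at ψ₁ = 0.6:
  ψ₁ = 0.600: g = -0.0030, g' = -0.667 → ψ₁ = 0.596
Converged at ψ₁ = 0.596.
Drum-1 compositions:
  propane: x = 0.109, y = 0.400
  isobutane: x = 0.205, y = 0.270
  n-butane: x = 0.205, y = 0.165
  isopentane: x = 0.481, y = 0.165
Drum-2 feed = drum-1 liquid: z₂ = (0.1086, 0.2054, 0.2052, 0.4809).
Drum 2:
Let ψ₂ = V/F and solve Σ zᵢ(Kᵢ−1)/(1+ψ₂(Kᵢ−1)) = 0.
Feasibility: ΣzᵢKᵢ = 1.690, Σzᵢ/Kᵢ = 1.089 — both > 1, two phases present.
Iterate (Newton) starting at ψ₂ = 0.5:
  ψ₂ = 0.500: g = 0.1199, g' = -0.499 → ψ₂ = 0.740
  ψ₂ = 0.740: g = 0.0140, g' = -0.403 → ψ₂ = 0.775
Converged at ψ₂ = 0.775.
  propane: x = 0.022, y = 0.134
  isobutane: x = 0.105, y = 0.234
  n-butane: x = 0.161, y = 0.218
  isopentane: x = 0.712, y = 0.414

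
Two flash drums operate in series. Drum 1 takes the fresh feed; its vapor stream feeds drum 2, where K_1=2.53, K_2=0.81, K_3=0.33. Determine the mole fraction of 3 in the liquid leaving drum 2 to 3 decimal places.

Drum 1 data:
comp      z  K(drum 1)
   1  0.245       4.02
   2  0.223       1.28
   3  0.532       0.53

Drum 1:
Let ψ₁ = V/F and solve Σ zᵢ(Kᵢ−1)/(1+ψ₁(Kᵢ−1)) = 0.
Feasibility: ΣzᵢKᵢ = 1.552, Σzᵢ/Kᵢ = 1.239 — both > 1, two phases present.
Iterate (Newton) starting at ψ₁ = 0.5:
  ψ₁ = 0.500: g = 0.0227, g' = -0.569 → ψ₁ = 0.540
  ψ₁ = 0.540: g = 0.0005, g' = -0.547 → ψ₁ = 0.541
Converged at ψ₁ = 0.541.
Drum-1 compositions:
  1: x = 0.093, y = 0.374
  2: x = 0.194, y = 0.248
  3: x = 0.713, y = 0.378
Drum-2 feed = drum-1 vapor: z₂ = (0.3741, 0.2479, 0.3780).
Drum 2:
Iterate (Newton) starting at ψ₂ = 0.39:
  ψ₂ = 0.390: g = -0.0353, g' = -0.665 → ψ₂ = 0.337
Converged at ψ₂ = 0.337.
  1: x = 0.247, y = 0.624
  2: x = 0.265, y = 0.215
  3: x = 0.488, y = 0.161

x_3 (drum 2) = 0.488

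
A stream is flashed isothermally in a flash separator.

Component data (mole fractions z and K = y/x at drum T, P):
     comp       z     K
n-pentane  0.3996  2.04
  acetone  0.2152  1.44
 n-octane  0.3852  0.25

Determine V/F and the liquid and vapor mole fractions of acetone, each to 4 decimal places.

V/F = 0.3424, x_acetone = 0.1870, y_acetone = 0.2693

Rachford–Rice: g(V/F) = Σ zᵢ(Kᵢ−1)/(1+V/F(Kᵢ−1)) = 0.
g(0) = ΣzᵢKᵢ − 1 = 0.2214 and g(1) = 1 − Σzᵢ/Kᵢ = -0.8861, so a root lies in (0, 1).
Newton iteration, V/F⁰ = 0.62:
  V/F = 0.6200: g = -0.21294, g' = -0.9425 → V/F = 0.3941
  V/F = 0.3941: g = -0.03463, g' = -0.6843 → V/F = 0.3435
  V/F = 0.3435: g = -0.00067, g' = -0.6592 → V/F = 0.3424
Converged at V/F = 0.3424.
Compositions from xᵢ = zᵢ/(1+V/F(Kᵢ−1)), yᵢ = Kᵢxᵢ:
  n-pentane: x = 0.2947, y = 0.6011
  acetone: x = 0.1870, y = 0.2693
  n-octane: x = 0.5183, y = 0.1296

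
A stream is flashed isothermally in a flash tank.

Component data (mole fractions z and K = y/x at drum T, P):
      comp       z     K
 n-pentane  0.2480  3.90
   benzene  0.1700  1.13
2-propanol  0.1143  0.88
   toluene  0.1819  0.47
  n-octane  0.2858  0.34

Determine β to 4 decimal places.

Newton–Raphson from β = 0.38:
  β = 0.3800: g = -0.02365, g' = -0.7784 → β = 0.3496
  β = 0.3496: g = 0.00040, g' = -0.8060 → β = 0.3501
Converged at β = 0.3501.

β = 0.3501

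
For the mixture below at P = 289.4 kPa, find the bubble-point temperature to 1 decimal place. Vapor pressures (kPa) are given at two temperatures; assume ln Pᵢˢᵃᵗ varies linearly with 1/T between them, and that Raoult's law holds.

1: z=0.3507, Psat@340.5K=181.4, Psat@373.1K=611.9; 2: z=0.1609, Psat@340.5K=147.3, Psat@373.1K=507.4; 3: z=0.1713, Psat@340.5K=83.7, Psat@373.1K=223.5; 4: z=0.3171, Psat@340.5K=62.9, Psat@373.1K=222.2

T = 363.4 K

Bubble-point temperature: ΣzᵢPᵢˢᵃᵗ(T) = P. Interpolate ln Pᵢˢᵃᵗ = aᵢ + bᵢ/T.
  T = 340.5 K: ΣzᵢPᵢˢᵃᵗ = 121.60 kPa
  T = 373.1 K: ΣzᵢPᵢˢᵃᵗ = 404.98 kPa
  T = 356.8 K: ΣzᵢPᵢˢᵃᵗ = 227.92 kPa
  T = 365.0 K: ΣzᵢPᵢˢᵃᵗ = 306.26 kPa
  T = 360.9 K: ΣzᵢPᵢˢᵃᵗ = 264.64 kPa
  T = 362.9 K: ΣzᵢPᵢˢᵃᵗ = 284.30 kPa
Interpolating between 362.9 K and 365.0 K gives T ≈ 363.4 K.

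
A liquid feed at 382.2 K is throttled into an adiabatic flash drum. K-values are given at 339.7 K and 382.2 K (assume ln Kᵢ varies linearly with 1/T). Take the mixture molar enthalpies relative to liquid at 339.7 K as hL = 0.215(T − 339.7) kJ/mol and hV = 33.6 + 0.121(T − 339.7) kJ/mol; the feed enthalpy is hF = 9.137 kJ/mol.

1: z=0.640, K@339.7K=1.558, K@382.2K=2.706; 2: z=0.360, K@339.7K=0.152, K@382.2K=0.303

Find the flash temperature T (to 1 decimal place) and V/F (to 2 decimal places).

T = 345.1 K, V/F = 0.24

Adiabatic flash: solve Rachford–Rice at each trial T, then check hF = ψ·hV(T) + (1−ψ)·hL(T).
  T = 339.7 K: K = (1.558, 0.152), RR gives ψ = 0.110, H_out = 3.681 kJ/mol
  T = 382.2 K: K = (2.706, 0.303), RR gives ψ = 0.707, H_out = 30.074 kJ/mol
  T = 360.9 K: K = (2.086, 0.219), RR gives ψ = 0.488, H_out = 19.972 kJ/mol
  T = 350.3 K: K = (1.811, 0.183), RR gives ψ = 0.340, H_out = 13.351 kJ/mol
  T = 345.0 K: K = (1.681, 0.167), RR gives ψ = 0.240, H_out = 9.091 kJ/mol
  T = 347.6 K: K = (1.744, 0.175), RR gives ψ = 0.292, H_out = 11.292 kJ/mol
  T = 346.3 K: K = (1.713, 0.171), RR gives ψ = 0.267, H_out = 10.222 kJ/mol
Linear interpolation between T = 345.0 (H_out = 9.091) and T = 346.3 (H_out = 10.222) on hF = 9.137 gives T ≈ 345.1 K, at which ψ = 0.24.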